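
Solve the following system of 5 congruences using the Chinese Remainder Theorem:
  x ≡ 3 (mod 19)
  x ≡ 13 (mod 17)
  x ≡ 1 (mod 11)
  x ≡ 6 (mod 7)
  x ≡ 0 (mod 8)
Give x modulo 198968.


Product of moduli M = 19 · 17 · 11 · 7 · 8 = 198968.
Merge one congruence at a time:
  Start: x ≡ 3 (mod 19).
  Combine with x ≡ 13 (mod 17); new modulus lcm = 323.
    Write x = 3 + 19·t and substitute into x ≡ 13 (mod 17): 19·t ≡ 13 − 3 = 10 (mod 17).
    Reduce coefficients mod 17: 2·t ≡ 10 (mod 17).
    The inverse of 2 mod 17 is 9 (since 2·9 = 18 = 1·17 + 1), so t ≡ 9·10 = 90 ≡ 5 (mod 17).
    Then x = 3 + 19·5 = 98, valid modulo lcm(19, 17) = 323: x ≡ 98 (mod 323).
  Combine with x ≡ 1 (mod 11); new modulus lcm = 3553.
    Write x = 98 + 323·t and substitute into x ≡ 1 (mod 11): 323·t ≡ 1 − 98 = -97 (mod 11).
    Reduce coefficients mod 11: 4·t ≡ 2 (mod 11).
    The inverse of 4 mod 11 is 3 (since 4·3 = 12 = 1·11 + 1), so t ≡ 3·2 = 6 ≡ 6 (mod 11).
    Then x = 98 + 323·6 = 2036, valid modulo lcm(323, 11) = 3553: x ≡ 2036 (mod 3553).
  Combine with x ≡ 6 (mod 7); new modulus lcm = 24871.
    Write x = 2036 + 3553·t and substitute into x ≡ 6 (mod 7): 3553·t ≡ 6 − 2036 = -2030 (mod 7).
    Reduce coefficients mod 7: 4·t ≡ 0 (mod 7).
    The inverse of 4 mod 7 is 2 (since 4·2 = 8 = 1·7 + 1), so t ≡ 2·0 = 0 ≡ 0 (mod 7).
    Then x = 2036 + 3553·0 = 2036, valid modulo lcm(3553, 7) = 24871: x ≡ 2036 (mod 24871).
  Combine with x ≡ 0 (mod 8); new modulus lcm = 198968.
    Write x = 2036 + 24871·t and substitute into x ≡ 0 (mod 8): 24871·t ≡ 0 − 2036 = -2036 (mod 8).
    Reduce coefficients mod 8: 7·t ≡ 4 (mod 8).
    The inverse of 7 mod 8 is 7 (since 7·7 = 49 = 6·8 + 1), so t ≡ 7·4 = 28 ≡ 4 (mod 8).
    Then x = 2036 + 24871·4 = 101520, valid modulo lcm(24871, 8) = 198968: x ≡ 101520 (mod 198968).
Verify against each original: 101520 mod 19 = 3, 101520 mod 17 = 13, 101520 mod 11 = 1, 101520 mod 7 = 6, 101520 mod 8 = 0.

x ≡ 101520 (mod 198968).


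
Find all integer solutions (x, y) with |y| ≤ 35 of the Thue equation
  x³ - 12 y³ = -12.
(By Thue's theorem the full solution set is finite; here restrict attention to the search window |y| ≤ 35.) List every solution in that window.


The equation is x³ - 12y³ = -12. For fixed y, x³ = 12·y³ − 12, so a solution requires the RHS to be a perfect cube.
Strategy: iterate y from -35 to 35, compute RHS = 12·y³ − 12, and check whether it is a (positive or negative) perfect cube.
Check small values of y:
  y = 0: RHS = -12 is not a perfect cube.
  y = 1: RHS = 0 = (0)³ ⇒ x = 0 works.
  y = -1: RHS = -24 is not a perfect cube.
  y = 2: RHS = 84 is not a perfect cube.
  y = -2: RHS = -108 is not a perfect cube.
  y = 3: RHS = 312 is not a perfect cube.
  y = -3: RHS = -336 is not a perfect cube.
Continuing the search up to |y| = 35 finds no further solutions beyond those listed.
Collected solutions: (0, 1).

Solutions (with |y| ≤ 35): (0, 1).


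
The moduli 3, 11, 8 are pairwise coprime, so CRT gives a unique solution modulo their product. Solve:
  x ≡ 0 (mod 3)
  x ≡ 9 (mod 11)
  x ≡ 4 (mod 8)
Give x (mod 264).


Moduli 3, 11, 8 are pairwise coprime; by CRT there is a unique solution modulo M = 3 · 11 · 8 = 264.
Solve pairwise, accumulating the modulus:
  Start with x ≡ 0 (mod 3).
  Combine with x ≡ 9 (mod 11): since gcd(3, 11) = 1, we get a unique residue mod 33.
    Write x = 0 + 3·t and substitute into x ≡ 9 (mod 11): 3·t ≡ 9 − 0 = 9 (mod 11).
    The inverse of 3 mod 11 is 4 (since 3·4 = 12 = 1·11 + 1), so t ≡ 4·9 = 36 ≡ 3 (mod 11).
    Then x = 0 + 3·3 = 9, valid modulo lcm(3, 11) = 33: x ≡ 9 (mod 33).
  Combine with x ≡ 4 (mod 8): since gcd(33, 8) = 1, we get a unique residue mod 264.
    Write x = 9 + 33·t and substitute into x ≡ 4 (mod 8): 33·t ≡ 4 − 9 = -5 (mod 8).
    Reduce coefficients mod 8: 1·t ≡ 3 (mod 8).
    So t ≡ 3 (mod 8).
    Then x = 9 + 33·3 = 108, valid modulo lcm(33, 8) = 264: x ≡ 108 (mod 264).
Verify: 108 mod 3 = 0 ✓, 108 mod 11 = 9 ✓, 108 mod 8 = 4 ✓.

x ≡ 108 (mod 264).


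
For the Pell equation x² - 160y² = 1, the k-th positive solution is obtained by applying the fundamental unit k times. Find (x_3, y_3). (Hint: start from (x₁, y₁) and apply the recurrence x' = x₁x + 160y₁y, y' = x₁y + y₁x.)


Step 1: Find the fundamental solution (x₁, y₁) of x² - 160y² = 1.
  Expand √160 as a continued fraction. a₀ = ⌊√160⌋ = 12; iterate m_{k+1} = d_k·a_k − m_k, d_{k+1} = (160 − m_{k+1}²)/d_k, a_{k+1} = ⌊(a₀ + m_{k+1})/d_{k+1}⌋ (starting m₀ = 0, d₀ = 1), with convergents p_k = a_k·p_{k-1} + p_{k-2}, q_k = a_k·q_{k-1} + q_{k-2} (p₋₁ = 1, q₋₁ = 0):
  k = 0: a₀ = 12; p₀/q₀ = 12/1; p₀² − 160·q₀² = 144 − 160 = -16.
  k = 1: m = 12, d = 16, a = ⌊(12 + 12)/16⌋ = 1; p/q = (1·12 + 1)/(1·1 + 0) = 13/1; p² − 160·q² = 169 − 160 = 9.
  k = 2: m = 4, d = 9, a = ⌊(12 + 4)/9⌋ = 1; p/q = (1·13 + 12)/(1·1 + 1) = 25/2; p² − 160·q² = 625 − 640 = -15.
  k = 3: m = 5, d = 15, a = ⌊(12 + 5)/15⌋ = 1; p/q = (1·25 + 13)/(1·2 + 1) = 38/3; p² − 160·q² = 1444 − 1440 = 4.
  k = 4: m = 10, d = 4, a = ⌊(12 + 10)/4⌋ = 5; p/q = (5·38 + 25)/(5·3 + 2) = 215/17; p² − 160·q² = 46225 − 46240 = -15.
  k = 5: m = 10, d = 15, a = ⌊(12 + 10)/15⌋ = 1; p/q = (1·215 + 38)/(1·17 + 3) = 253/20; p² − 160·q² = 64009 − 64000 = 9.
  k = 6: m = 5, d = 9, a = ⌊(12 + 5)/9⌋ = 1; p/q = (1·253 + 215)/(1·20 + 17) = 468/37; p² − 160·q² = 219024 − 219040 = -16.
  k = 7: m = 4, d = 16, a = ⌊(12 + 4)/16⌋ = 1; p/q = (1·468 + 253)/(1·37 + 20) = 721/57; p² − 160·q² = 519841 − 519840 = 1.
  The first convergent with p² − 160·q² = 1 gives the fundamental solution (x₁, y₁) = (721, 57).
Step 2: Apply the recurrence (x_{n+1}, y_{n+1}) = (x₁x_n + 160y₁y_n, x₁y_n + y₁x_n) repeatedly.
  From (x_1, y_1) = (721, 57): x_2 = 721·721 + 160·57·57 = 1039681; y_2 = 721·57 + 57·721 = 82194.
  From (x_2, y_2) = (1039681, 82194): x_3 = 721·1039681 + 160·57·82194 = 1499219281; y_3 = 721·82194 + 57·1039681 = 118523691.
Step 3: Verify x_3² - 160·y_3² = 2247658452522156961 - 2247658452522156960 = 1 (should be 1). ✓

(x_1, y_1) = (721, 57); (x_3, y_3) = (1499219281, 118523691).


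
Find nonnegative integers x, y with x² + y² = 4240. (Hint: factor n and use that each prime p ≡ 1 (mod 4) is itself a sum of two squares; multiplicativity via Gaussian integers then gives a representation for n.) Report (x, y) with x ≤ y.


Step 1: Factor n = 4240 = 2^4 · 5 · 53.
Step 2: Check the mod-4 condition on each prime factor: 2 = 2 (special); 5 ≡ 1 (mod 4), exponent 1; 53 ≡ 1 (mod 4), exponent 1.
All primes ≡ 3 (mod 4) appear to even exponent (or don't appear), so by the two-squares theorem n IS expressible as a sum of two squares.
Step 3: Build a representation. Group n = k² · m with k = 4 and m = 5 · 53 = 265 (a product of primes ≡ 1 (mod 4)); a representation of m scales to one of n via (k·x)² + (k·y)² = k²(x² + y²). Each prime p ≡ 1 (mod 4) is itself a sum of two squares; find a² by testing p − a² for a perfect square:
  5: 5 − 1² = 4 = 2² ⇒ 5 = 1² + 2².
  53: 53 − 1² = 52, 53 − 2² = 49 = 7² ⇒ 53 = 2² + 7².
  Combine using the Brahmagupta–Fibonacci identity (a² + b²)(c² + d²) = (ac − bd)² + (ad + bc)² = (ac + bd)² + (ad − bc)²:
  5 · 53 = 265: from (1² + 2²)(2² + 7²), take (1·2 − 2·7, 1·7 + 2·2) = (2 − 14, 7 + 4) = (-12, 11); dropping signs (only squares matter) gives (12, 11); check 12² + 11² = 144 + 121 = 265 ✓.
  Scale by k = 4: (4·12, 4·11) = (48, 44).
Step 4: Order so x ≤ y and verify: 44² + 48² = 1936 + 2304 = 4240 = n. ✓

n = 4240 = 44² + 48² (one valid representation with x ≤ y).


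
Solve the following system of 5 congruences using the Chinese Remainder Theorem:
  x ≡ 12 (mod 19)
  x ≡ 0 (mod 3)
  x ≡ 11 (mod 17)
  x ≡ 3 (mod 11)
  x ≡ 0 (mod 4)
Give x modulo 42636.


Product of moduli M = 19 · 3 · 17 · 11 · 4 = 42636.
Merge one congruence at a time:
  Start: x ≡ 12 (mod 19).
  Combine with x ≡ 0 (mod 3); new modulus lcm = 57.
    Write x = 12 + 19·t and substitute into x ≡ 0 (mod 3): 19·t ≡ 0 − 12 = -12 (mod 3).
    Reduce coefficients mod 3: 1·t ≡ 0 (mod 3).
    So t ≡ 0 (mod 3).
    Then x = 12 + 19·0 = 12, valid modulo lcm(19, 3) = 57: x ≡ 12 (mod 57).
  Combine with x ≡ 11 (mod 17); new modulus lcm = 969.
    Write x = 12 + 57·t and substitute into x ≡ 11 (mod 17): 57·t ≡ 11 − 12 = -1 (mod 17).
    Reduce coefficients mod 17: 6·t ≡ 16 (mod 17).
    The inverse of 6 mod 17 is 3 (since 6·3 = 18 = 1·17 + 1), so t ≡ 3·16 = 48 ≡ 14 (mod 17).
    Then x = 12 + 57·14 = 810, valid modulo lcm(57, 17) = 969: x ≡ 810 (mod 969).
  Combine with x ≡ 3 (mod 11); new modulus lcm = 10659.
    Write x = 810 + 969·t and substitute into x ≡ 3 (mod 11): 969·t ≡ 3 − 810 = -807 (mod 11).
    Reduce coefficients mod 11: 1·t ≡ 7 (mod 11).
    So t ≡ 7 (mod 11).
    Then x = 810 + 969·7 = 7593, valid modulo lcm(969, 11) = 10659: x ≡ 7593 (mod 10659).
  Combine with x ≡ 0 (mod 4); new modulus lcm = 42636.
    Write x = 7593 + 10659·t and substitute into x ≡ 0 (mod 4): 10659·t ≡ 0 − 7593 = -7593 (mod 4).
    Reduce coefficients mod 4: 3·t ≡ 3 (mod 4).
    The inverse of 3 mod 4 is 3 (since 3·3 = 9 = 2·4 + 1), so t ≡ 3·3 = 9 ≡ 1 (mod 4).
    Then x = 7593 + 10659·1 = 18252, valid modulo lcm(10659, 4) = 42636: x ≡ 18252 (mod 42636).
Verify against each original: 18252 mod 19 = 12, 18252 mod 3 = 0, 18252 mod 17 = 11, 18252 mod 11 = 3, 18252 mod 4 = 0.

x ≡ 18252 (mod 42636).


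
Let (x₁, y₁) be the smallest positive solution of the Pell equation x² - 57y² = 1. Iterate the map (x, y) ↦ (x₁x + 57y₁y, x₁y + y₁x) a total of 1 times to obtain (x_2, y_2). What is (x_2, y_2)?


Step 1: Find the fundamental solution (x₁, y₁) of x² - 57y² = 1.
  Expand √57 as a continued fraction. a₀ = ⌊√57⌋ = 7; iterate m_{k+1} = d_k·a_k − m_k, d_{k+1} = (57 − m_{k+1}²)/d_k, a_{k+1} = ⌊(a₀ + m_{k+1})/d_{k+1}⌋ (starting m₀ = 0, d₀ = 1), with convergents p_k = a_k·p_{k-1} + p_{k-2}, q_k = a_k·q_{k-1} + q_{k-2} (p₋₁ = 1, q₋₁ = 0):
  k = 0: a₀ = 7; p₀/q₀ = 7/1; p₀² − 57·q₀² = 49 − 57 = -8.
  k = 1: m = 7, d = 8, a = ⌊(7 + 7)/8⌋ = 1; p/q = (1·7 + 1)/(1·1 + 0) = 8/1; p² − 57·q² = 64 − 57 = 7.
  k = 2: m = 1, d = 7, a = ⌊(7 + 1)/7⌋ = 1; p/q = (1·8 + 7)/(1·1 + 1) = 15/2; p² − 57·q² = 225 − 228 = -3.
  k = 3: m = 6, d = 3, a = ⌊(7 + 6)/3⌋ = 4; p/q = (4·15 + 8)/(4·2 + 1) = 68/9; p² − 57·q² = 4624 − 4617 = 7.
  k = 4: m = 6, d = 7, a = ⌊(7 + 6)/7⌋ = 1; p/q = (1·68 + 15)/(1·9 + 2) = 83/11; p² − 57·q² = 6889 − 6897 = -8.
  k = 5: m = 1, d = 8, a = ⌊(7 + 1)/8⌋ = 1; p/q = (1·83 + 68)/(1·11 + 9) = 151/20; p² − 57·q² = 22801 − 22800 = 1.
  The first convergent with p² − 57·q² = 1 gives the fundamental solution (x₁, y₁) = (151, 20).
Step 2: Apply the recurrence (x_{n+1}, y_{n+1}) = (x₁x_n + 57y₁y_n, x₁y_n + y₁x_n) repeatedly.
  From (x_1, y_1) = (151, 20): x_2 = 151·151 + 57·20·20 = 45601; y_2 = 151·20 + 20·151 = 6040.
Step 3: Verify x_2² - 57·y_2² = 2079451201 - 2079451200 = 1 (should be 1). ✓

(x_1, y_1) = (151, 20); (x_2, y_2) = (45601, 6040).


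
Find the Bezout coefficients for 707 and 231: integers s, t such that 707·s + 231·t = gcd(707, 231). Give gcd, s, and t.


Euclidean algorithm on (707, 231) — divide until remainder is 0:
  707 = 3 · 231 + 14
  231 = 16 · 14 + 7
  14 = 2 · 7 + 0
gcd(707, 231) = 7.
Track Bezout coefficients alongside the remainders: start with r₀ = 707 = a·1 + b·0 (s = 1, t = 0) and r₁ = 231 = a·0 + b·1 (s = 0, t = 1); each new remainder r_{k+1} = r_{k-1} − q_k·r_k inherits s_{k+1} = s_{k-1} − q_k·s_k, t_{k+1} = t_{k-1} − q_k·t_k, so r_k = a·s_k + b·t_k at every step:
  q = 3: r = 14, s = 1 − 3·0 = 1, t = 0 − 3·1 = -3  (check: 707·1 + 231·(-3) = 14)
  q = 16: r = 7, s = 0 − 16·1 = -16, t = 1 − 16·(-3) = 49  (check: 707·(-16) + 231·49 = 7)
The row with r = 7 (the gcd) gives the Bezout coefficients s = -16, t = 49.
Result: 707 · (-16) + 231 · (49) = 7.

gcd(707, 231) = 7; s = -16, t = 49 (check: 707·(-16) + 231·49 = 7).


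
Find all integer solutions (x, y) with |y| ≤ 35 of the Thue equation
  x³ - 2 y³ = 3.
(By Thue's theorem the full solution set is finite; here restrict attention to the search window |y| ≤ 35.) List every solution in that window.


The equation is x³ - 2y³ = 3. For fixed y, x³ = 2·y³ + 3, so a solution requires the RHS to be a perfect cube.
Strategy: iterate y from -35 to 35, compute RHS = 2·y³ + 3, and check whether it is a (positive or negative) perfect cube.
Check small values of y:
  y = 0: RHS = 3 is not a perfect cube.
  y = 1: RHS = 5 is not a perfect cube.
  y = -1: RHS = 1 = (1)³ ⇒ x = 1 works.
  y = 2: RHS = 19 is not a perfect cube.
  y = -2: RHS = -13 is not a perfect cube.
  y = 3: RHS = 57 is not a perfect cube.
  y = -3: RHS = -51 is not a perfect cube.
Continuing, at y = -4: RHS = -125 = (-5)³ ⇒ x = -5 works.
Searching the remaining y in |y| ≤ 35 finds no further solutions.
Collected solutions: (1, -1), (-5, -4).

Solutions (with |y| ≤ 35): (1, -1), (-5, -4).


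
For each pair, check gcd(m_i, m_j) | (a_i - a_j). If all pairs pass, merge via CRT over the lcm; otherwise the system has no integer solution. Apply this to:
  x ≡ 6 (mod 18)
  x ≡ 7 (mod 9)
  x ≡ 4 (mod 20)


Moduli 18, 9, 20 are not pairwise coprime, so CRT works modulo lcm(m_i) when all pairwise compatibility conditions hold.
Pairwise compatibility: gcd(m_i, m_j) must divide a_i - a_j for every pair.
Merge one congruence at a time:
  Start: x ≡ 6 (mod 18).
  Combine with x ≡ 7 (mod 9): gcd(18, 9) = 9, and 7 - 6 = 1 is NOT divisible by 9.
    ⇒ system is inconsistent (no integer solution).

No solution (the system is inconsistent).


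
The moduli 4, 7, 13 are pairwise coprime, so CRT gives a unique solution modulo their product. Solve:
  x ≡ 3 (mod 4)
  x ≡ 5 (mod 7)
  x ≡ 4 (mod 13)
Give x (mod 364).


Moduli 4, 7, 13 are pairwise coprime; by CRT there is a unique solution modulo M = 4 · 7 · 13 = 364.
Solve pairwise, accumulating the modulus:
  Start with x ≡ 3 (mod 4).
  Combine with x ≡ 5 (mod 7): since gcd(4, 7) = 1, we get a unique residue mod 28.
    Write x = 3 + 4·t and substitute into x ≡ 5 (mod 7): 4·t ≡ 5 − 3 = 2 (mod 7).
    The inverse of 4 mod 7 is 2 (since 4·2 = 8 = 1·7 + 1), so t ≡ 2·2 = 4 ≡ 4 (mod 7).
    Then x = 3 + 4·4 = 19, valid modulo lcm(4, 7) = 28: x ≡ 19 (mod 28).
  Combine with x ≡ 4 (mod 13): since gcd(28, 13) = 1, we get a unique residue mod 364.
    Write x = 19 + 28·t and substitute into x ≡ 4 (mod 13): 28·t ≡ 4 − 19 = -15 (mod 13).
    Reduce coefficients mod 13: 2·t ≡ 11 (mod 13).
    The inverse of 2 mod 13 is 7 (since 2·7 = 14 = 1·13 + 1), so t ≡ 7·11 = 77 ≡ 12 (mod 13).
    Then x = 19 + 28·12 = 355, valid modulo lcm(28, 13) = 364: x ≡ 355 (mod 364).
Verify: 355 mod 4 = 3 ✓, 355 mod 7 = 5 ✓, 355 mod 13 = 4 ✓.

x ≡ 355 (mod 364).


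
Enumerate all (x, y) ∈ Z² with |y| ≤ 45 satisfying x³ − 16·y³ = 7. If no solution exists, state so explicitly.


The equation is x³ - 16y³ = 7. For fixed y, x³ = 16·y³ + 7, so a solution requires the RHS to be a perfect cube.
Strategy: iterate y from -45 to 45, compute RHS = 16·y³ + 7, and check whether it is a (positive or negative) perfect cube.
Check small values of y:
  y = 0: RHS = 7 is not a perfect cube.
  y = 1: RHS = 23 is not a perfect cube.
  y = -1: RHS = -9 is not a perfect cube.
  y = 2: RHS = 135 is not a perfect cube.
  y = -2: RHS = -121 is not a perfect cube.
  y = 3: RHS = 439 is not a perfect cube.
  y = -3: RHS = -425 is not a perfect cube.
Continuing the search up to |y| = 45 finds no solutions either.
No (x, y) in the scanned range satisfies the equation.

No integer solutions with |y| ≤ 45.


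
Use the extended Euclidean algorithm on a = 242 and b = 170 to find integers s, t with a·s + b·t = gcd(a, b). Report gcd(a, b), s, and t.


Euclidean algorithm on (242, 170) — divide until remainder is 0:
  242 = 1 · 170 + 72
  170 = 2 · 72 + 26
  72 = 2 · 26 + 20
  26 = 1 · 20 + 6
  20 = 3 · 6 + 2
  6 = 3 · 2 + 0
gcd(242, 170) = 2.
Track Bezout coefficients alongside the remainders: start with r₀ = 242 = a·1 + b·0 (s = 1, t = 0) and r₁ = 170 = a·0 + b·1 (s = 0, t = 1); each new remainder r_{k+1} = r_{k-1} − q_k·r_k inherits s_{k+1} = s_{k-1} − q_k·s_k, t_{k+1} = t_{k-1} − q_k·t_k, so r_k = a·s_k + b·t_k at every step:
  q = 1: r = 72, s = 1 − 1·0 = 1, t = 0 − 1·1 = -1  (check: 242·1 + 170·(-1) = 72)
  q = 2: r = 26, s = 0 − 2·1 = -2, t = 1 − 2·(-1) = 3  (check: 242·(-2) + 170·3 = 26)
  q = 2: r = 20, s = 1 − 2·(-2) = 5, t = -1 − 2·3 = -7  (check: 242·5 + 170·(-7) = 20)
  q = 1: r = 6, s = -2 − 1·5 = -7, t = 3 − 1·(-7) = 10  (check: 242·(-7) + 170·10 = 6)
  q = 3: r = 2, s = 5 − 3·(-7) = 26, t = -7 − 3·10 = -37  (check: 242·26 + 170·(-37) = 2)
The row with r = 2 (the gcd) gives the Bezout coefficients s = 26, t = -37.
Result: 242 · (26) + 170 · (-37) = 2.

gcd(242, 170) = 2; s = 26, t = -37 (check: 242·26 + 170·(-37) = 2).


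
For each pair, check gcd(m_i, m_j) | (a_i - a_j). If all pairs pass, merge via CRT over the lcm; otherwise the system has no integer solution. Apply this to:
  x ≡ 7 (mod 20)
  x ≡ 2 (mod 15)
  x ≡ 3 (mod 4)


Moduli 20, 15, 4 are not pairwise coprime, so CRT works modulo lcm(m_i) when all pairwise compatibility conditions hold.
Pairwise compatibility: gcd(m_i, m_j) must divide a_i - a_j for every pair.
Merge one congruence at a time:
  Start: x ≡ 7 (mod 20).
  Combine with x ≡ 2 (mod 15): gcd(20, 15) = 5; 2 - 7 = -5, which IS divisible by 5, so compatible.
    Write x = 7 + 20·t and substitute into x ≡ 2 (mod 15): 20·t ≡ 2 − 7 = -5 (mod 15).
    Divide the congruence (and modulus) by g = 5: 4·t ≡ -1 (mod 3).
    Reduce coefficients mod 3: 1·t ≡ 2 (mod 3).
    So t ≡ 2 (mod 3).
    Then x = 7 + 20·2 = 47, valid modulo lcm(20, 15) = 60: x ≡ 47 (mod 60).
  Combine with x ≡ 3 (mod 4): gcd(60, 4) = 4; 3 - 47 = -44, which IS divisible by 4, so compatible.
    Write x = 47 + 60·t and substitute into x ≡ 3 (mod 4): 60·t ≡ 3 − 47 = -44 (mod 4).
    Divide the congruence (and modulus) by g = 4: 15·t ≡ -11 (mod 1).
    Modulo 1 every t works; take t = 0.
    Then x = 47 + 60·0 = 47, valid modulo lcm(60, 4) = 60: x ≡ 47 (mod 60).
Verify: 47 mod 20 = 7, 47 mod 15 = 2, 47 mod 4 = 3.

x ≡ 47 (mod 60).


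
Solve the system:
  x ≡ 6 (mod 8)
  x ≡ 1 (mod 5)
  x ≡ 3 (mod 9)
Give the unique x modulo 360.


Moduli 8, 5, 9 are pairwise coprime; by CRT there is a unique solution modulo M = 8 · 5 · 9 = 360.
Solve pairwise, accumulating the modulus:
  Start with x ≡ 6 (mod 8).
  Combine with x ≡ 1 (mod 5): since gcd(8, 5) = 1, we get a unique residue mod 40.
    Write x = 6 + 8·t and substitute into x ≡ 1 (mod 5): 8·t ≡ 1 − 6 = -5 (mod 5).
    Reduce coefficients mod 5: 3·t ≡ 0 (mod 5).
    The inverse of 3 mod 5 is 2 (since 3·2 = 6 = 1·5 + 1), so t ≡ 2·0 = 0 ≡ 0 (mod 5).
    Then x = 6 + 8·0 = 6, valid modulo lcm(8, 5) = 40: x ≡ 6 (mod 40).
  Combine with x ≡ 3 (mod 9): since gcd(40, 9) = 1, we get a unique residue mod 360.
    Write x = 6 + 40·t and substitute into x ≡ 3 (mod 9): 40·t ≡ 3 − 6 = -3 (mod 9).
    Reduce coefficients mod 9: 4·t ≡ 6 (mod 9).
    The inverse of 4 mod 9 is 7 (since 4·7 = 28 = 3·9 + 1), so t ≡ 7·6 = 42 ≡ 6 (mod 9).
    Then x = 6 + 40·6 = 246, valid modulo lcm(40, 9) = 360: x ≡ 246 (mod 360).
Verify: 246 mod 8 = 6 ✓, 246 mod 5 = 1 ✓, 246 mod 9 = 3 ✓.

x ≡ 246 (mod 360).


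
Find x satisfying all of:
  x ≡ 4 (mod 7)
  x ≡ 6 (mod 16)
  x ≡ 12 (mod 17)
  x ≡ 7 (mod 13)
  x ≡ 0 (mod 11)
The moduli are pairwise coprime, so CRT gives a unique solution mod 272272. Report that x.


Product of moduli M = 7 · 16 · 17 · 13 · 11 = 272272.
Merge one congruence at a time:
  Start: x ≡ 4 (mod 7).
  Combine with x ≡ 6 (mod 16); new modulus lcm = 112.
    Write x = 4 + 7·t and substitute into x ≡ 6 (mod 16): 7·t ≡ 6 − 4 = 2 (mod 16).
    The inverse of 7 mod 16 is 7 (since 7·7 = 49 = 3·16 + 1), so t ≡ 7·2 = 14 ≡ 14 (mod 16).
    Then x = 4 + 7·14 = 102, valid modulo lcm(7, 16) = 112: x ≡ 102 (mod 112).
  Combine with x ≡ 12 (mod 17); new modulus lcm = 1904.
    Write x = 102 + 112·t and substitute into x ≡ 12 (mod 17): 112·t ≡ 12 − 102 = -90 (mod 17).
    Reduce coefficients mod 17: 10·t ≡ 12 (mod 17).
    The inverse of 10 mod 17 is 12 (since 10·12 = 120 = 7·17 + 1), so t ≡ 12·12 = 144 ≡ 8 (mod 17).
    Then x = 102 + 112·8 = 998, valid modulo lcm(112, 17) = 1904: x ≡ 998 (mod 1904).
  Combine with x ≡ 7 (mod 13); new modulus lcm = 24752.
    Write x = 998 + 1904·t and substitute into x ≡ 7 (mod 13): 1904·t ≡ 7 − 998 = -991 (mod 13).
    Reduce coefficients mod 13: 6·t ≡ 10 (mod 13).
    The inverse of 6 mod 13 is 11 (since 6·11 = 66 = 5·13 + 1), so t ≡ 11·10 = 110 ≡ 6 (mod 13).
    Then x = 998 + 1904·6 = 12422, valid modulo lcm(1904, 13) = 24752: x ≡ 12422 (mod 24752).
  Combine with x ≡ 0 (mod 11); new modulus lcm = 272272.
    Write x = 12422 + 24752·t and substitute into x ≡ 0 (mod 11): 24752·t ≡ 0 − 12422 = -12422 (mod 11).
    Reduce coefficients mod 11: 2·t ≡ 8 (mod 11).
    The inverse of 2 mod 11 is 6 (since 2·6 = 12 = 1·11 + 1), so t ≡ 6·8 = 48 ≡ 4 (mod 11).
    Then x = 12422 + 24752·4 = 111430, valid modulo lcm(24752, 11) = 272272: x ≡ 111430 (mod 272272).
Verify against each original: 111430 mod 7 = 4, 111430 mod 16 = 6, 111430 mod 17 = 12, 111430 mod 13 = 7, 111430 mod 11 = 0.

x ≡ 111430 (mod 272272).


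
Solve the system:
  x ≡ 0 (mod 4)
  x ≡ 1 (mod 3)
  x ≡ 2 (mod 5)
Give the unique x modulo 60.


Moduli 4, 3, 5 are pairwise coprime; by CRT there is a unique solution modulo M = 4 · 3 · 5 = 60.
Solve pairwise, accumulating the modulus:
  Start with x ≡ 0 (mod 4).
  Combine with x ≡ 1 (mod 3): since gcd(4, 3) = 1, we get a unique residue mod 12.
    Write x = 0 + 4·t and substitute into x ≡ 1 (mod 3): 4·t ≡ 1 − 0 = 1 (mod 3).
    Reduce coefficients mod 3: 1·t ≡ 1 (mod 3).
    So t ≡ 1 (mod 3).
    Then x = 0 + 4·1 = 4, valid modulo lcm(4, 3) = 12: x ≡ 4 (mod 12).
  Combine with x ≡ 2 (mod 5): since gcd(12, 5) = 1, we get a unique residue mod 60.
    Write x = 4 + 12·t and substitute into x ≡ 2 (mod 5): 12·t ≡ 2 − 4 = -2 (mod 5).
    Reduce coefficients mod 5: 2·t ≡ 3 (mod 5).
    The inverse of 2 mod 5 is 3 (since 2·3 = 6 = 1·5 + 1), so t ≡ 3·3 = 9 ≡ 4 (mod 5).
    Then x = 4 + 12·4 = 52, valid modulo lcm(12, 5) = 60: x ≡ 52 (mod 60).
Verify: 52 mod 4 = 0 ✓, 52 mod 3 = 1 ✓, 52 mod 5 = 2 ✓.

x ≡ 52 (mod 60).


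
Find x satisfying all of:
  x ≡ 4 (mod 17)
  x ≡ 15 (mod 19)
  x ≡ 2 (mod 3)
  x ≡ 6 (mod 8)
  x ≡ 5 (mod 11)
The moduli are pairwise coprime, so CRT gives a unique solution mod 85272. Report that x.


Product of moduli M = 17 · 19 · 3 · 8 · 11 = 85272.
Merge one congruence at a time:
  Start: x ≡ 4 (mod 17).
  Combine with x ≡ 15 (mod 19); new modulus lcm = 323.
    Write x = 4 + 17·t and substitute into x ≡ 15 (mod 19): 17·t ≡ 15 − 4 = 11 (mod 19).
    The inverse of 17 mod 19 is 9 (since 17·9 = 153 = 8·19 + 1), so t ≡ 9·11 = 99 ≡ 4 (mod 19).
    Then x = 4 + 17·4 = 72, valid modulo lcm(17, 19) = 323: x ≡ 72 (mod 323).
  Combine with x ≡ 2 (mod 3); new modulus lcm = 969.
    Write x = 72 + 323·t and substitute into x ≡ 2 (mod 3): 323·t ≡ 2 − 72 = -70 (mod 3).
    Reduce coefficients mod 3: 2·t ≡ 2 (mod 3).
    The inverse of 2 mod 3 is 2 (since 2·2 = 4 = 1·3 + 1), so t ≡ 2·2 = 4 ≡ 1 (mod 3).
    Then x = 72 + 323·1 = 395, valid modulo lcm(323, 3) = 969: x ≡ 395 (mod 969).
  Combine with x ≡ 6 (mod 8); new modulus lcm = 7752.
    Write x = 395 + 969·t and substitute into x ≡ 6 (mod 8): 969·t ≡ 6 − 395 = -389 (mod 8).
    Reduce coefficients mod 8: 1·t ≡ 3 (mod 8).
    So t ≡ 3 (mod 8).
    Then x = 395 + 969·3 = 3302, valid modulo lcm(969, 8) = 7752: x ≡ 3302 (mod 7752).
  Combine with x ≡ 5 (mod 11); new modulus lcm = 85272.
    Write x = 3302 + 7752·t and substitute into x ≡ 5 (mod 11): 7752·t ≡ 5 − 3302 = -3297 (mod 11).
    Reduce coefficients mod 11: 8·t ≡ 3 (mod 11).
    The inverse of 8 mod 11 is 7 (since 8·7 = 56 = 5·11 + 1), so t ≡ 7·3 = 21 ≡ 10 (mod 11).
    Then x = 3302 + 7752·10 = 80822, valid modulo lcm(7752, 11) = 85272: x ≡ 80822 (mod 85272).
Verify against each original: 80822 mod 17 = 4, 80822 mod 19 = 15, 80822 mod 3 = 2, 80822 mod 8 = 6, 80822 mod 11 = 5.

x ≡ 80822 (mod 85272).


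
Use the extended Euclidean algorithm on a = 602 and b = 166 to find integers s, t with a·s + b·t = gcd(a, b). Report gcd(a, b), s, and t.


Euclidean algorithm on (602, 166) — divide until remainder is 0:
  602 = 3 · 166 + 104
  166 = 1 · 104 + 62
  104 = 1 · 62 + 42
  62 = 1 · 42 + 20
  42 = 2 · 20 + 2
  20 = 10 · 2 + 0
gcd(602, 166) = 2.
Track Bezout coefficients alongside the remainders: start with r₀ = 602 = a·1 + b·0 (s = 1, t = 0) and r₁ = 166 = a·0 + b·1 (s = 0, t = 1); each new remainder r_{k+1} = r_{k-1} − q_k·r_k inherits s_{k+1} = s_{k-1} − q_k·s_k, t_{k+1} = t_{k-1} − q_k·t_k, so r_k = a·s_k + b·t_k at every step:
  q = 3: r = 104, s = 1 − 3·0 = 1, t = 0 − 3·1 = -3  (check: 602·1 + 166·(-3) = 104)
  q = 1: r = 62, s = 0 − 1·1 = -1, t = 1 − 1·(-3) = 4  (check: 602·(-1) + 166·4 = 62)
  q = 1: r = 42, s = 1 − 1·(-1) = 2, t = -3 − 1·4 = -7  (check: 602·2 + 166·(-7) = 42)
  q = 1: r = 20, s = -1 − 1·2 = -3, t = 4 − 1·(-7) = 11  (check: 602·(-3) + 166·11 = 20)
  q = 2: r = 2, s = 2 − 2·(-3) = 8, t = -7 − 2·11 = -29  (check: 602·8 + 166·(-29) = 2)
The row with r = 2 (the gcd) gives the Bezout coefficients s = 8, t = -29.
Result: 602 · (8) + 166 · (-29) = 2.

gcd(602, 166) = 2; s = 8, t = -29 (check: 602·8 + 166·(-29) = 2).


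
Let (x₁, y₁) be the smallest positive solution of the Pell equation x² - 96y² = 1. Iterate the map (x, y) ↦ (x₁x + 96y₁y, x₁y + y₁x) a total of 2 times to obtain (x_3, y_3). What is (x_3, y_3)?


Step 1: Find the fundamental solution (x₁, y₁) of x² - 96y² = 1.
  Expand √96 as a continued fraction. a₀ = ⌊√96⌋ = 9; iterate m_{k+1} = d_k·a_k − m_k, d_{k+1} = (96 − m_{k+1}²)/d_k, a_{k+1} = ⌊(a₀ + m_{k+1})/d_{k+1}⌋ (starting m₀ = 0, d₀ = 1), with convergents p_k = a_k·p_{k-1} + p_{k-2}, q_k = a_k·q_{k-1} + q_{k-2} (p₋₁ = 1, q₋₁ = 0):
  k = 0: a₀ = 9; p₀/q₀ = 9/1; p₀² − 96·q₀² = 81 − 96 = -15.
  k = 1: m = 9, d = 15, a = ⌊(9 + 9)/15⌋ = 1; p/q = (1·9 + 1)/(1·1 + 0) = 10/1; p² − 96·q² = 100 − 96 = 4.
  k = 2: m = 6, d = 4, a = ⌊(9 + 6)/4⌋ = 3; p/q = (3·10 + 9)/(3·1 + 1) = 39/4; p² − 96·q² = 1521 − 1536 = -15.
  k = 3: m = 6, d = 15, a = ⌊(9 + 6)/15⌋ = 1; p/q = (1·39 + 10)/(1·4 + 1) = 49/5; p² − 96·q² = 2401 − 2400 = 1.
  The first convergent with p² − 96·q² = 1 gives the fundamental solution (x₁, y₁) = (49, 5).
Step 2: Apply the recurrence (x_{n+1}, y_{n+1}) = (x₁x_n + 96y₁y_n, x₁y_n + y₁x_n) repeatedly.
  From (x_1, y_1) = (49, 5): x_2 = 49·49 + 96·5·5 = 4801; y_2 = 49·5 + 5·49 = 490.
  From (x_2, y_2) = (4801, 490): x_3 = 49·4801 + 96·5·490 = 470449; y_3 = 49·490 + 5·4801 = 48015.
Step 3: Verify x_3² - 96·y_3² = 221322261601 - 221322261600 = 1 (should be 1). ✓

(x_1, y_1) = (49, 5); (x_3, y_3) = (470449, 48015).


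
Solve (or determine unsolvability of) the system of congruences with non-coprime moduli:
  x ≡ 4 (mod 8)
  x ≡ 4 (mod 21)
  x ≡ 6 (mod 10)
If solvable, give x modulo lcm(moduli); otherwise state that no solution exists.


Moduli 8, 21, 10 are not pairwise coprime, so CRT works modulo lcm(m_i) when all pairwise compatibility conditions hold.
Pairwise compatibility: gcd(m_i, m_j) must divide a_i - a_j for every pair.
Merge one congruence at a time:
  Start: x ≡ 4 (mod 8).
  Combine with x ≡ 4 (mod 21): gcd(8, 21) = 1; 4 - 4 = 0, which IS divisible by 1, so compatible.
    Write x = 4 + 8·t and substitute into x ≡ 4 (mod 21): 8·t ≡ 4 − 4 = 0 (mod 21).
    The inverse of 8 mod 21 is 8 (since 8·8 = 64 = 3·21 + 1), so t ≡ 8·0 = 0 ≡ 0 (mod 21).
    Then x = 4 + 8·0 = 4, valid modulo lcm(8, 21) = 168: x ≡ 4 (mod 168).
  Combine with x ≡ 6 (mod 10): gcd(168, 10) = 2; 6 - 4 = 2, which IS divisible by 2, so compatible.
    Write x = 4 + 168·t and substitute into x ≡ 6 (mod 10): 168·t ≡ 6 − 4 = 2 (mod 10).
    Divide the congruence (and modulus) by g = 2: 84·t ≡ 1 (mod 5).
    Reduce coefficients mod 5: 4·t ≡ 1 (mod 5).
    The inverse of 4 mod 5 is 4 (since 4·4 = 16 = 3·5 + 1), so t ≡ 4·1 = 4 ≡ 4 (mod 5).
    Then x = 4 + 168·4 = 676, valid modulo lcm(168, 10) = 840: x ≡ 676 (mod 840).
Verify: 676 mod 8 = 4, 676 mod 21 = 4, 676 mod 10 = 6.

x ≡ 676 (mod 840).


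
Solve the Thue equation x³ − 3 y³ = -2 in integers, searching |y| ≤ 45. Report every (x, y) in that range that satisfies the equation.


The equation is x³ - 3y³ = -2. For fixed y, x³ = 3·y³ − 2, so a solution requires the RHS to be a perfect cube.
Strategy: iterate y from -45 to 45, compute RHS = 3·y³ − 2, and check whether it is a (positive or negative) perfect cube.
Check small values of y:
  y = 0: RHS = -2 is not a perfect cube.
  y = 1: RHS = 1 = (1)³ ⇒ x = 1 works.
  y = -1: RHS = -5 is not a perfect cube.
  y = 2: RHS = 22 is not a perfect cube.
  y = -2: RHS = -26 is not a perfect cube.
  y = 3: RHS = 79 is not a perfect cube.
  y = -3: RHS = -83 is not a perfect cube.
Continuing the search up to |y| = 45 finds no further solutions beyond those listed.
Collected solutions: (1, 1).

Solutions (with |y| ≤ 45): (1, 1).


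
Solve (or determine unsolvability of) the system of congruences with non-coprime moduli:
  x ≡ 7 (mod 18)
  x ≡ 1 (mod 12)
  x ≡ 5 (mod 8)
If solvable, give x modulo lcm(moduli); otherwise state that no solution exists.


Moduli 18, 12, 8 are not pairwise coprime, so CRT works modulo lcm(m_i) when all pairwise compatibility conditions hold.
Pairwise compatibility: gcd(m_i, m_j) must divide a_i - a_j for every pair.
Merge one congruence at a time:
  Start: x ≡ 7 (mod 18).
  Combine with x ≡ 1 (mod 12): gcd(18, 12) = 6; 1 - 7 = -6, which IS divisible by 6, so compatible.
    Write x = 7 + 18·t and substitute into x ≡ 1 (mod 12): 18·t ≡ 1 − 7 = -6 (mod 12).
    Divide the congruence (and modulus) by g = 6: 3·t ≡ -1 (mod 2).
    Reduce coefficients mod 2: 1·t ≡ 1 (mod 2).
    So t ≡ 1 (mod 2).
    Then x = 7 + 18·1 = 25, valid modulo lcm(18, 12) = 36: x ≡ 25 (mod 36).
  Combine with x ≡ 5 (mod 8): gcd(36, 8) = 4; 5 - 25 = -20, which IS divisible by 4, so compatible.
    Write x = 25 + 36·t and substitute into x ≡ 5 (mod 8): 36·t ≡ 5 − 25 = -20 (mod 8).
    Divide the congruence (and modulus) by g = 4: 9·t ≡ -5 (mod 2).
    Reduce coefficients mod 2: 1·t ≡ 1 (mod 2).
    So t ≡ 1 (mod 2).
    Then x = 25 + 36·1 = 61, valid modulo lcm(36, 8) = 72: x ≡ 61 (mod 72).
Verify: 61 mod 18 = 7, 61 mod 12 = 1, 61 mod 8 = 5.

x ≡ 61 (mod 72).


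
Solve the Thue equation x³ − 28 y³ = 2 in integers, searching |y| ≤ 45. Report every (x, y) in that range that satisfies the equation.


The equation is x³ - 28y³ = 2. For fixed y, x³ = 28·y³ + 2, so a solution requires the RHS to be a perfect cube.
Strategy: iterate y from -45 to 45, compute RHS = 28·y³ + 2, and check whether it is a (positive or negative) perfect cube.
Check small values of y:
  y = 0: RHS = 2 is not a perfect cube.
  y = 1: RHS = 30 is not a perfect cube.
  y = -1: RHS = -26 is not a perfect cube.
  y = 2: RHS = 226 is not a perfect cube.
  y = -2: RHS = -222 is not a perfect cube.
  y = 3: RHS = 758 is not a perfect cube.
  y = -3: RHS = -754 is not a perfect cube.
Continuing the search up to |y| = 45 finds no solutions either.
No (x, y) in the scanned range satisfies the equation.

No integer solutions with |y| ≤ 45.


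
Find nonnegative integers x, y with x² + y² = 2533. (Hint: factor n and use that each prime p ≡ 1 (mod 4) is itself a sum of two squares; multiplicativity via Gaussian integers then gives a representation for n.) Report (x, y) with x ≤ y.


Step 1: Factor n = 2533 = 17 · 149.
Step 2: Check the mod-4 condition on each prime factor: 17 ≡ 1 (mod 4), exponent 1; 149 ≡ 1 (mod 4), exponent 1.
All primes ≡ 3 (mod 4) appear to even exponent (or don't appear), so by the two-squares theorem n IS expressible as a sum of two squares.
Step 3: Build a representation. Here n = 17 · 149 is a product of primes ≡ 1 (mod 4). Each prime p ≡ 1 (mod 4) is itself a sum of two squares; find a² by testing p − a² for a perfect square:
  17: 17 − 1² = 16 = 4² ⇒ 17 = 1² + 4².
  149: 149 − 1² = 148, 149 − 2² = 145, 149 − 3² = 140, 149 − 4² = 133, 149 − 5² = 124, 149 − 6² = 113, 149 − 7² = 100 = 10² ⇒ 149 = 7² + 10².
  Combine using the Brahmagupta–Fibonacci identity (a² + b²)(c² + d²) = (ac − bd)² + (ad + bc)² = (ac + bd)² + (ad − bc)²:
  17 · 149 = 2533: from (1² + 4²)(7² + 10²), take (1·7 − 4·10, 1·10 + 4·7) = (7 − 40, 10 + 28) = (-33, 38); dropping signs (only squares matter) gives (33, 38); check 33² + 38² = 1089 + 1444 = 2533 ✓.
Step 4: Order so x ≤ y and verify: 33² + 38² = 1089 + 1444 = 2533 = n. ✓

n = 2533 = 33² + 38² (one valid representation with x ≤ y).


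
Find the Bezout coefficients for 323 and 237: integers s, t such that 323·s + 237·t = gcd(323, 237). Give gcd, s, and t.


Euclidean algorithm on (323, 237) — divide until remainder is 0:
  323 = 1 · 237 + 86
  237 = 2 · 86 + 65
  86 = 1 · 65 + 21
  65 = 3 · 21 + 2
  21 = 10 · 2 + 1
  2 = 2 · 1 + 0
gcd(323, 237) = 1.
Track Bezout coefficients alongside the remainders: start with r₀ = 323 = a·1 + b·0 (s = 1, t = 0) and r₁ = 237 = a·0 + b·1 (s = 0, t = 1); each new remainder r_{k+1} = r_{k-1} − q_k·r_k inherits s_{k+1} = s_{k-1} − q_k·s_k, t_{k+1} = t_{k-1} − q_k·t_k, so r_k = a·s_k + b·t_k at every step:
  q = 1: r = 86, s = 1 − 1·0 = 1, t = 0 − 1·1 = -1  (check: 323·1 + 237·(-1) = 86)
  q = 2: r = 65, s = 0 − 2·1 = -2, t = 1 − 2·(-1) = 3  (check: 323·(-2) + 237·3 = 65)
  q = 1: r = 21, s = 1 − 1·(-2) = 3, t = -1 − 1·3 = -4  (check: 323·3 + 237·(-4) = 21)
  q = 3: r = 2, s = -2 − 3·3 = -11, t = 3 − 3·(-4) = 15  (check: 323·(-11) + 237·15 = 2)
  q = 10: r = 1, s = 3 − 10·(-11) = 113, t = -4 − 10·15 = -154  (check: 323·113 + 237·(-154) = 1)
The row with r = 1 (the gcd) gives the Bezout coefficients s = 113, t = -154.
Result: 323 · (113) + 237 · (-154) = 1.

gcd(323, 237) = 1; s = 113, t = -154 (check: 323·113 + 237·(-154) = 1).


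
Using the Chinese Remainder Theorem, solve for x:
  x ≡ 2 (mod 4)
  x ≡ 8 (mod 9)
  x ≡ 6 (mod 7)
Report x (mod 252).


Moduli 4, 9, 7 are pairwise coprime; by CRT there is a unique solution modulo M = 4 · 9 · 7 = 252.
Solve pairwise, accumulating the modulus:
  Start with x ≡ 2 (mod 4).
  Combine with x ≡ 8 (mod 9): since gcd(4, 9) = 1, we get a unique residue mod 36.
    Write x = 2 + 4·t and substitute into x ≡ 8 (mod 9): 4·t ≡ 8 − 2 = 6 (mod 9).
    The inverse of 4 mod 9 is 7 (since 4·7 = 28 = 3·9 + 1), so t ≡ 7·6 = 42 ≡ 6 (mod 9).
    Then x = 2 + 4·6 = 26, valid modulo lcm(4, 9) = 36: x ≡ 26 (mod 36).
  Combine with x ≡ 6 (mod 7): since gcd(36, 7) = 1, we get a unique residue mod 252.
    Write x = 26 + 36·t and substitute into x ≡ 6 (mod 7): 36·t ≡ 6 − 26 = -20 (mod 7).
    Reduce coefficients mod 7: 1·t ≡ 1 (mod 7).
    So t ≡ 1 (mod 7).
    Then x = 26 + 36·1 = 62, valid modulo lcm(36, 7) = 252: x ≡ 62 (mod 252).
Verify: 62 mod 4 = 2 ✓, 62 mod 9 = 8 ✓, 62 mod 7 = 6 ✓.

x ≡ 62 (mod 252).


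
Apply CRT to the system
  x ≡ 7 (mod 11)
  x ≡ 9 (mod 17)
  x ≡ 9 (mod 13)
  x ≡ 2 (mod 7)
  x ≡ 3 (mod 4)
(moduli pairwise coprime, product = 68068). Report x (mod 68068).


Product of moduli M = 11 · 17 · 13 · 7 · 4 = 68068.
Merge one congruence at a time:
  Start: x ≡ 7 (mod 11).
  Combine with x ≡ 9 (mod 17); new modulus lcm = 187.
    Write x = 7 + 11·t and substitute into x ≡ 9 (mod 17): 11·t ≡ 9 − 7 = 2 (mod 17).
    The inverse of 11 mod 17 is 14 (since 11·14 = 154 = 9·17 + 1), so t ≡ 14·2 = 28 ≡ 11 (mod 17).
    Then x = 7 + 11·11 = 128, valid modulo lcm(11, 17) = 187: x ≡ 128 (mod 187).
  Combine with x ≡ 9 (mod 13); new modulus lcm = 2431.
    Write x = 128 + 187·t and substitute into x ≡ 9 (mod 13): 187·t ≡ 9 − 128 = -119 (mod 13).
    Reduce coefficients mod 13: 5·t ≡ 11 (mod 13).
    The inverse of 5 mod 13 is 8 (since 5·8 = 40 = 3·13 + 1), so t ≡ 8·11 = 88 ≡ 10 (mod 13).
    Then x = 128 + 187·10 = 1998, valid modulo lcm(187, 13) = 2431: x ≡ 1998 (mod 2431).
  Combine with x ≡ 2 (mod 7); new modulus lcm = 17017.
    Write x = 1998 + 2431·t and substitute into x ≡ 2 (mod 7): 2431·t ≡ 2 − 1998 = -1996 (mod 7).
    Reduce coefficients mod 7: 2·t ≡ 6 (mod 7).
    The inverse of 2 mod 7 is 4 (since 2·4 = 8 = 1·7 + 1), so t ≡ 4·6 = 24 ≡ 3 (mod 7).
    Then x = 1998 + 2431·3 = 9291, valid modulo lcm(2431, 7) = 17017: x ≡ 9291 (mod 17017).
  Combine with x ≡ 3 (mod 4); new modulus lcm = 68068.
    Write x = 9291 + 17017·t and substitute into x ≡ 3 (mod 4): 17017·t ≡ 3 − 9291 = -9288 (mod 4).
    Reduce coefficients mod 4: 1·t ≡ 0 (mod 4).
    So t ≡ 0 (mod 4).
    Then x = 9291 + 17017·0 = 9291, valid modulo lcm(17017, 4) = 68068: x ≡ 9291 (mod 68068).
Verify against each original: 9291 mod 11 = 7, 9291 mod 17 = 9, 9291 mod 13 = 9, 9291 mod 7 = 2, 9291 mod 4 = 3.

x ≡ 9291 (mod 68068).


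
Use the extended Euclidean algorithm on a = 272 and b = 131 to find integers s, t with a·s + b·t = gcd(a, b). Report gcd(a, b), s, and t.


Euclidean algorithm on (272, 131) — divide until remainder is 0:
  272 = 2 · 131 + 10
  131 = 13 · 10 + 1
  10 = 10 · 1 + 0
gcd(272, 131) = 1.
Track Bezout coefficients alongside the remainders: start with r₀ = 272 = a·1 + b·0 (s = 1, t = 0) and r₁ = 131 = a·0 + b·1 (s = 0, t = 1); each new remainder r_{k+1} = r_{k-1} − q_k·r_k inherits s_{k+1} = s_{k-1} − q_k·s_k, t_{k+1} = t_{k-1} − q_k·t_k, so r_k = a·s_k + b·t_k at every step:
  q = 2: r = 10, s = 1 − 2·0 = 1, t = 0 − 2·1 = -2  (check: 272·1 + 131·(-2) = 10)
  q = 13: r = 1, s = 0 − 13·1 = -13, t = 1 − 13·(-2) = 27  (check: 272·(-13) + 131·27 = 1)
The row with r = 1 (the gcd) gives the Bezout coefficients s = -13, t = 27.
Result: 272 · (-13) + 131 · (27) = 1.

gcd(272, 131) = 1; s = -13, t = 27 (check: 272·(-13) + 131·27 = 1).


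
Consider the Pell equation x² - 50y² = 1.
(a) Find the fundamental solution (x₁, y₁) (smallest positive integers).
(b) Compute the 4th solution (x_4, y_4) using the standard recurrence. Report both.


Step 1: Find the fundamental solution (x₁, y₁) of x² - 50y² = 1.
  Expand √50 as a continued fraction. a₀ = ⌊√50⌋ = 7; iterate m_{k+1} = d_k·a_k − m_k, d_{k+1} = (50 − m_{k+1}²)/d_k, a_{k+1} = ⌊(a₀ + m_{k+1})/d_{k+1}⌋ (starting m₀ = 0, d₀ = 1), with convergents p_k = a_k·p_{k-1} + p_{k-2}, q_k = a_k·q_{k-1} + q_{k-2} (p₋₁ = 1, q₋₁ = 0):
  k = 0: a₀ = 7; p₀/q₀ = 7/1; p₀² − 50·q₀² = 49 − 50 = -1.
  k = 1: m = 7, d = 1, a = ⌊(7 + 7)/1⌋ = 14; p/q = (14·7 + 1)/(14·1 + 0) = 99/14; p² − 50·q² = 9801 − 9800 = 1.
  The first convergent with p² − 50·q² = 1 gives the fundamental solution (x₁, y₁) = (99, 14).
Step 2: Apply the recurrence (x_{n+1}, y_{n+1}) = (x₁x_n + 50y₁y_n, x₁y_n + y₁x_n) repeatedly.
  From (x_1, y_1) = (99, 14): x_2 = 99·99 + 50·14·14 = 19601; y_2 = 99·14 + 14·99 = 2772.
  From (x_2, y_2) = (19601, 2772): x_3 = 99·19601 + 50·14·2772 = 3880899; y_3 = 99·2772 + 14·19601 = 548842.
  From (x_3, y_3) = (3880899, 548842): x_4 = 99·3880899 + 50·14·548842 = 768398401; y_4 = 99·548842 + 14·3880899 = 108667944.
Step 3: Verify x_4² - 50·y_4² = 590436102659356801 - 590436102659356800 = 1 (should be 1). ✓

(x_1, y_1) = (99, 14); (x_4, y_4) = (768398401, 108667944).
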